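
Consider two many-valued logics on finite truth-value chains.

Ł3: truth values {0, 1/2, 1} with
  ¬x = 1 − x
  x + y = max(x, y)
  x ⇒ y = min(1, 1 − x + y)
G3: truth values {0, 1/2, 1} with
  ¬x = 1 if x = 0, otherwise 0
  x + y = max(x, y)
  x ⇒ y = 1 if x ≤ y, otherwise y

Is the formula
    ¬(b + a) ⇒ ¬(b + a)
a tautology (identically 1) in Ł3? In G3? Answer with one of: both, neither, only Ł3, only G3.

In Ł3: every assignment gives 1 — tautology.
In G3: every assignment gives 1 — tautology.

both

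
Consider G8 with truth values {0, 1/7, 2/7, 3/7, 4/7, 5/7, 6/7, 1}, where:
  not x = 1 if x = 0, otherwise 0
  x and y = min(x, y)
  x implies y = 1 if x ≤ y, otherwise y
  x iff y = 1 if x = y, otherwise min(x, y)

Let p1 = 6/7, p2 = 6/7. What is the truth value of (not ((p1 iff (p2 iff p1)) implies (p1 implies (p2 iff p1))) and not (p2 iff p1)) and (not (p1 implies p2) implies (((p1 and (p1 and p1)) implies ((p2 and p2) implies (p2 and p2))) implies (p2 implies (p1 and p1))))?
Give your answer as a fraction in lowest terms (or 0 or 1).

0

p2 iff p1 = 6/7 iff 6/7 = 1
p1 iff (p2 iff p1) = 6/7 iff 1 = 6/7
p2 iff p1 = 6/7 iff 6/7 = 1
p1 implies (p2 iff p1) = 6/7 implies 1 = 1
(p1 iff (p2 iff p1)) implies (p1 implies (p2 iff p1)) = 6/7 implies 1 = 1
not ((p1 iff (p2 iff p1)) implies (p1 implies (p2 iff p1))) = not 1 = 0
p2 iff p1 = 6/7 iff 6/7 = 1
not (p2 iff p1) = not 1 = 0
not ((p1 iff (p2 iff p1)) implies (p1 implies (p2 iff p1))) and not (p2 iff p1) = 0 and 0 = 0
p1 implies p2 = 6/7 implies 6/7 = 1
not (p1 implies p2) = not 1 = 0
p1 and p1 = 6/7 and 6/7 = 6/7
p1 and (p1 and p1) = 6/7 and 6/7 = 6/7
p2 and p2 = 6/7 and 6/7 = 6/7
p2 and p2 = 6/7 and 6/7 = 6/7
(p2 and p2) implies (p2 and p2) = 6/7 implies 6/7 = 1
(p1 and (p1 and p1)) implies ((p2 and p2) implies (p2 and p2)) = 6/7 implies 1 = 1
p1 and p1 = 6/7 and 6/7 = 6/7
p2 implies (p1 and p1) = 6/7 implies 6/7 = 1
((p1 and (p1 and p1)) implies ((p2 and p2) implies (p2 and p2))) implies (p2 implies (p1 and p1)) = 1 implies 1 = 1
not (p1 implies p2) implies (((p1 and (p1 and p1)) implies ((p2 and p2) implies (p2 and p2))) implies (p2 implies (p1 and p1))) = 0 implies 1 = 1
(not ((p1 iff (p2 iff p1)) implies (p1 implies (p2 iff p1))) and not (p2 iff p1)) and (not (p1 implies p2) implies (((p1 and (p1 and p1)) implies ((p2 and p2) implies (p2 and p2))) implies (p2 implies (p1 and p1)))) = 0 and 1 = 0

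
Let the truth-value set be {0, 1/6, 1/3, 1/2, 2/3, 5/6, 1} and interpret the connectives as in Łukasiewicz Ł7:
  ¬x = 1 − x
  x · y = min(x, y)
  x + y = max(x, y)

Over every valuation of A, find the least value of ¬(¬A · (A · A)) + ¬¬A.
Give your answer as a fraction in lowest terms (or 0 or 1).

Take A = 1/2:
¬A = ¬1/2 = 1/2
A · A = 1/2 · 1/2 = 1/2
¬A · (A · A) = 1/2 · 1/2 = 1/2
¬(¬A · (A · A)) = ¬1/2 = 1/2
¬A = ¬1/2 = 1/2
¬¬A = ¬1/2 = 1/2
¬(¬A · (A · A)) + ¬¬A = 1/2 + 1/2 = 1/2
No assignment yields a value below 1/2, so this is the minimum.

1/2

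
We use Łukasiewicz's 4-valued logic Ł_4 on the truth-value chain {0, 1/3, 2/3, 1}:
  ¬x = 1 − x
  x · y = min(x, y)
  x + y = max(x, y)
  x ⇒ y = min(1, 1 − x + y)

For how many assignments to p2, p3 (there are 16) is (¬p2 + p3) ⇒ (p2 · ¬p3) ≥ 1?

4

p2 = 0, p3 = 0 ↦ 0  <
p2 = 0, p3 = 1/3 ↦ 0  <
p2 = 0, p3 = 2/3 ↦ 0  <
p2 = 0, p3 = 1 ↦ 0  <
p2 = 1/3, p3 = 0 ↦ 2/3  <
p2 = 1/3, p3 = 1/3 ↦ 2/3  <
p2 = 1/3, p3 = 2/3 ↦ 2/3  <
p2 = 1/3, p3 = 1 ↦ 0  <
p2 = 2/3, p3 = 0 ↦ 1  ≥
p2 = 2/3, p3 = 1/3 ↦ 1  ≥
p2 = 2/3, p3 = 2/3 ↦ 2/3  <
p2 = 2/3, p3 = 1 ↦ 0  <
p2 = 1, p3 = 0 ↦ 1  ≥
p2 = 1, p3 = 1/3 ↦ 1  ≥
p2 = 1, p3 = 2/3 ↦ 2/3  <
p2 = 1, p3 = 1 ↦ 0  <
So 4 of the 16 assignments meet the threshold.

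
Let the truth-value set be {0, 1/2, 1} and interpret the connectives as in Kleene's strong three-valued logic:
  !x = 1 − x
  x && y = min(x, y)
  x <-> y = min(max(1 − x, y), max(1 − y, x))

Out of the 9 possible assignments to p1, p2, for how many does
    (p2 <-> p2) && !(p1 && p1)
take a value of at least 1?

p1 = 0, p2 = 0 ↦ 1  ≥
p1 = 0, p2 = 1/2 ↦ 1/2  <
p1 = 0, p2 = 1 ↦ 1  ≥
p1 = 1/2, p2 = 0 ↦ 1/2  <
p1 = 1/2, p2 = 1/2 ↦ 1/2  <
p1 = 1/2, p2 = 1 ↦ 1/2  <
p1 = 1, p2 = 0 ↦ 0  <
p1 = 1, p2 = 1/2 ↦ 0  <
p1 = 1, p2 = 1 ↦ 0  <
So 2 of the 9 assignments meet the threshold.

2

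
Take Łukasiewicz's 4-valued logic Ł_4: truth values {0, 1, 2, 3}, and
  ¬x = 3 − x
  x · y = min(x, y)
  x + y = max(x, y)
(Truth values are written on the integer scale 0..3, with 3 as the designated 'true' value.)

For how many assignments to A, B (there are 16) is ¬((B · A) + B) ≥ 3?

4

A = 0, B = 0 ↦ 3  ≥
A = 0, B = 1 ↦ 2  <
A = 0, B = 2 ↦ 1  <
A = 0, B = 3 ↦ 0  <
A = 1, B = 0 ↦ 3  ≥
A = 1, B = 1 ↦ 2  <
A = 1, B = 2 ↦ 1  <
A = 1, B = 3 ↦ 0  <
A = 2, B = 0 ↦ 3  ≥
A = 2, B = 1 ↦ 2  <
A = 2, B = 2 ↦ 1  <
A = 2, B = 3 ↦ 0  <
A = 3, B = 0 ↦ 3  ≥
A = 3, B = 1 ↦ 2  <
A = 3, B = 2 ↦ 1  <
A = 3, B = 3 ↦ 0  <
So 4 of the 16 assignments meet the threshold.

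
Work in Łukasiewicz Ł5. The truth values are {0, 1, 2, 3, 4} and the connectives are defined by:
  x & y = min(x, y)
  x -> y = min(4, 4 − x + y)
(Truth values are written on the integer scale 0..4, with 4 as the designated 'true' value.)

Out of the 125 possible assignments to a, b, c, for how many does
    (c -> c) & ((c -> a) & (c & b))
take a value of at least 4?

value 4: 1 assignment (counts)
value 3: 9 assignments
value 2: 26 assignments
value 1: 40 assignments
value 0: 49 assignments
So 1 of the 125 assignments meets the threshold.

1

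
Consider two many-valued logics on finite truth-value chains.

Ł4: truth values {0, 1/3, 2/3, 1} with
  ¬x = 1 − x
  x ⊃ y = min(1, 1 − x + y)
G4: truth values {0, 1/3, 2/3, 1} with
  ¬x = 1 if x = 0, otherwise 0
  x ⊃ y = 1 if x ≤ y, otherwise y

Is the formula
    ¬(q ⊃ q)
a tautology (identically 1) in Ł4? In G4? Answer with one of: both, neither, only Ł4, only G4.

In Ł4: at q = 0 the value is 0 — not a tautology.
In G4: at q = 0 the value is 0 — not a tautology.

neither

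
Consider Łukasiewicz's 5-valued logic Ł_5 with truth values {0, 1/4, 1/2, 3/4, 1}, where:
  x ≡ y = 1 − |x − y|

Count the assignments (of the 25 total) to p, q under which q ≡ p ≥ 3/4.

value 1: 5 assignments (counts)
value 3/4: 8 assignments (counts)
value 1/2: 6 assignments
value 1/4: 4 assignments
value 0: 2 assignments
So 13 of the 25 assignments meet the threshold.

13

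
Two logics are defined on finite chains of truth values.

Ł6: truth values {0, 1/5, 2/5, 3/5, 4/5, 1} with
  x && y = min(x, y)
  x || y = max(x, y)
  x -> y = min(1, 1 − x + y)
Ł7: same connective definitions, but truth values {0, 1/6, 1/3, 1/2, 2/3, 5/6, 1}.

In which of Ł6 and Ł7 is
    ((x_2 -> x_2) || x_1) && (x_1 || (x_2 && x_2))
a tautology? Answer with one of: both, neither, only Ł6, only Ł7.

neither

In Ł6: at x_1 = 0, x_2 = 0 the value is 0 — not a tautology.
In Ł7: at x_1 = 0, x_2 = 0 the value is 0 — not a tautology.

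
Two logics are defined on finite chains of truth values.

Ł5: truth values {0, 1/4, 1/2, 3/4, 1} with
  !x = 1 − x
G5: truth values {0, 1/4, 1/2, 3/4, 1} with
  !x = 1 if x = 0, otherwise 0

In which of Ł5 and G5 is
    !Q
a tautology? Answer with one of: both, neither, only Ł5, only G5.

neither

In Ł5: at Q = 1/4 the value is 3/4 — not a tautology.
In G5: at Q = 1/4 the value is 0 — not a tautology.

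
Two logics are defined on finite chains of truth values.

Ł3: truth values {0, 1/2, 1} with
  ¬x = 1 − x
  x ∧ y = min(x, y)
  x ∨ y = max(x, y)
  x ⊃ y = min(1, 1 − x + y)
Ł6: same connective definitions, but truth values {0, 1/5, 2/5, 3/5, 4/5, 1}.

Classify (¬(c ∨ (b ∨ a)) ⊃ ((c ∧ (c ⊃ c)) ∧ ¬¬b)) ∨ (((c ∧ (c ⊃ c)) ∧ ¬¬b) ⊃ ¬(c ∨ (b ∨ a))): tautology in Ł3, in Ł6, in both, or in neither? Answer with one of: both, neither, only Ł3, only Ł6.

both

In Ł3: every assignment gives 1 — tautology.
In Ł6: every assignment gives 1 — tautology.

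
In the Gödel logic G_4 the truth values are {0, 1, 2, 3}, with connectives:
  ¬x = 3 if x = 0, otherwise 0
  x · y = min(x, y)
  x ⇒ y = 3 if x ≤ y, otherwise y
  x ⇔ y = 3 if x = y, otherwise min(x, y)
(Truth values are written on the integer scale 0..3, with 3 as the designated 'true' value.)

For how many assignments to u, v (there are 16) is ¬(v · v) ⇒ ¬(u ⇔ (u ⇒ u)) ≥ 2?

13

u = 0, v = 0 ↦ 3  ≥
u = 0, v = 1 ↦ 3  ≥
u = 0, v = 2 ↦ 3  ≥
u = 0, v = 3 ↦ 3  ≥
u = 1, v = 0 ↦ 0  <
u = 1, v = 1 ↦ 3  ≥
u = 1, v = 2 ↦ 3  ≥
u = 1, v = 3 ↦ 3  ≥
u = 2, v = 0 ↦ 0  <
u = 2, v = 1 ↦ 3  ≥
u = 2, v = 2 ↦ 3  ≥
u = 2, v = 3 ↦ 3  ≥
u = 3, v = 0 ↦ 0  <
u = 3, v = 1 ↦ 3  ≥
u = 3, v = 2 ↦ 3  ≥
u = 3, v = 3 ↦ 3  ≥
So 13 of the 16 assignments meet the threshold.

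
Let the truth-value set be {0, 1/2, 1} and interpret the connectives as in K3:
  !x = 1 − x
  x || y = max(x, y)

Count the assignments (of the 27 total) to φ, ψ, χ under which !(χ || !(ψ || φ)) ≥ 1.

value 1: 5 assignments (counts)
value 1/2: 11 assignments
value 0: 11 assignments
So 5 of the 27 assignments meet the threshold.

5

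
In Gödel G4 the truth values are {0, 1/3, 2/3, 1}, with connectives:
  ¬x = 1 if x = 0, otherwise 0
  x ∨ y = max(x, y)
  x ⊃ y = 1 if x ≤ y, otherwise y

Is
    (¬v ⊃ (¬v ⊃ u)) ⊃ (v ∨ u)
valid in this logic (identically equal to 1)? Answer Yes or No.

Counterexample: take u = 0, v = 1/3.
¬v = ¬1/3 = 0
¬v = ¬1/3 = 0
¬v ⊃ u = 0 ⊃ 0 = 1
¬v ⊃ (¬v ⊃ u) = 0 ⊃ 1 = 1
v ∨ u = 1/3 ∨ 0 = 1/3
(¬v ⊃ (¬v ⊃ u)) ⊃ (v ∨ u) = 1 ⊃ 1/3 = 1/3
This gives 1/3 ≠ 1.

No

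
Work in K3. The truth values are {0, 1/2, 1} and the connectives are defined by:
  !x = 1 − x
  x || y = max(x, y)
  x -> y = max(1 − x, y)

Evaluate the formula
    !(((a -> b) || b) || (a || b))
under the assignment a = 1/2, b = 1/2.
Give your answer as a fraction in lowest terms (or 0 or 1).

a -> b = 1/2 -> 1/2 = 1/2
(a -> b) || b = 1/2 || 1/2 = 1/2
a || b = 1/2 || 1/2 = 1/2
((a -> b) || b) || (a || b) = 1/2 || 1/2 = 1/2
!(((a -> b) || b) || (a || b)) = !1/2 = 1/2

1/2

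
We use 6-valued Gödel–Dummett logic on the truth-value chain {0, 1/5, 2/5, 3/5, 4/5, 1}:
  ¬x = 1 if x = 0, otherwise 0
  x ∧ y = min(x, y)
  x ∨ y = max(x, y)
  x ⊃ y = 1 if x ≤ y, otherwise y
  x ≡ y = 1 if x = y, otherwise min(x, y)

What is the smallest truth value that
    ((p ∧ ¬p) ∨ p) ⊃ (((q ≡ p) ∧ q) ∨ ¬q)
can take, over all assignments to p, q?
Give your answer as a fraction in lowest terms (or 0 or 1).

Take p = 2/5, q = 1/5:
¬p = ¬2/5 = 0
p ∧ ¬p = 2/5 ∧ 0 = 0
(p ∧ ¬p) ∨ p = 0 ∨ 2/5 = 2/5
q ≡ p = 1/5 ≡ 2/5 = 1/5
(q ≡ p) ∧ q = 1/5 ∧ 1/5 = 1/5
¬q = ¬1/5 = 0
((q ≡ p) ∧ q) ∨ ¬q = 1/5 ∨ 0 = 1/5
((p ∧ ¬p) ∨ p) ⊃ (((q ≡ p) ∧ q) ∨ ¬q) = 2/5 ⊃ 1/5 = 1/5
No assignment yields a value below 1/5, so this is the minimum.

1/5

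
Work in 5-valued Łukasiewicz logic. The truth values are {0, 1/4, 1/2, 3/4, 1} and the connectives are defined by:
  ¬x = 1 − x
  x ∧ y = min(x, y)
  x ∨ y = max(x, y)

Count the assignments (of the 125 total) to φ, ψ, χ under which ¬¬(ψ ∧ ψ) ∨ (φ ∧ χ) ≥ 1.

value 1: 29 assignments (counts)
value 3/4: 33 assignments
value 1/2: 31 assignments
value 1/4: 23 assignments
value 0: 9 assignments
So 29 of the 125 assignments meet the threshold.

29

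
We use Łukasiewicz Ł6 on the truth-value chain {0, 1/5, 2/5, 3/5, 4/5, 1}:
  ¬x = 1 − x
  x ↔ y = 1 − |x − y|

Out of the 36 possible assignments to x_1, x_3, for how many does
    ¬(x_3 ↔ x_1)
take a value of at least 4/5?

value 1: 2 assignments (counts)
value 4/5: 4 assignments (counts)
value 3/5: 6 assignments
value 2/5: 8 assignments
value 1/5: 10 assignments
value 0: 6 assignments
So 6 of the 36 assignments meet the threshold.

6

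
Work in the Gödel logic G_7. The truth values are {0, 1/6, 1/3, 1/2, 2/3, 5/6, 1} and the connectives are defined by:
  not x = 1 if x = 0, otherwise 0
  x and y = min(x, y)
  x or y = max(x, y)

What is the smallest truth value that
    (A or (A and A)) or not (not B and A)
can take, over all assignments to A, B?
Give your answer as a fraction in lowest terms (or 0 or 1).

Take A = 1/6, B = 0:
A and A = 1/6 and 1/6 = 1/6
A or (A and A) = 1/6 or 1/6 = 1/6
not B = not 0 = 1
not B and A = 1 and 1/6 = 1/6
not (not B and A) = not 1/6 = 0
(A or (A and A)) or not (not B and A) = 1/6 or 0 = 1/6
No assignment yields a value below 1/6, so this is the minimum.

1/6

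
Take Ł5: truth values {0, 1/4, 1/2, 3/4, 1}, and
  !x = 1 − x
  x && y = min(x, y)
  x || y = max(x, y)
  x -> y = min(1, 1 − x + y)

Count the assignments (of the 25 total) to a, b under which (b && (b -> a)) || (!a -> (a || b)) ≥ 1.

value 1: 18 assignments (counts)
value 3/4: 2 assignments
value 1/2: 3 assignments
value 1/4: 1 assignment
value 0: 1 assignment
So 18 of the 25 assignments meet the threshold.

18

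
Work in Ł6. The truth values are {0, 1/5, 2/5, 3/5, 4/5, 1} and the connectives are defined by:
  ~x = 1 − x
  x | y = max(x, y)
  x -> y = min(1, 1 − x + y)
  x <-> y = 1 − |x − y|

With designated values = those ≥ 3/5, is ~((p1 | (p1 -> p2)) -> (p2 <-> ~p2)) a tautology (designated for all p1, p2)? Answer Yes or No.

No

Counterexample: take p1 = 0, p2 = 2/5.
p1 -> p2 = 0 -> 2/5 = 1
p1 | (p1 -> p2) = 0 | 1 = 1
~p2 = ~2/5 = 3/5
p2 <-> ~p2 = 2/5 <-> 3/5 = 4/5
(p1 | (p1 -> p2)) -> (p2 <-> ~p2) = 1 -> 4/5 = 4/5
~((p1 | (p1 -> p2)) -> (p2 <-> ~p2)) = ~4/5 = 1/5
This gives 1/5, which is below 3/5.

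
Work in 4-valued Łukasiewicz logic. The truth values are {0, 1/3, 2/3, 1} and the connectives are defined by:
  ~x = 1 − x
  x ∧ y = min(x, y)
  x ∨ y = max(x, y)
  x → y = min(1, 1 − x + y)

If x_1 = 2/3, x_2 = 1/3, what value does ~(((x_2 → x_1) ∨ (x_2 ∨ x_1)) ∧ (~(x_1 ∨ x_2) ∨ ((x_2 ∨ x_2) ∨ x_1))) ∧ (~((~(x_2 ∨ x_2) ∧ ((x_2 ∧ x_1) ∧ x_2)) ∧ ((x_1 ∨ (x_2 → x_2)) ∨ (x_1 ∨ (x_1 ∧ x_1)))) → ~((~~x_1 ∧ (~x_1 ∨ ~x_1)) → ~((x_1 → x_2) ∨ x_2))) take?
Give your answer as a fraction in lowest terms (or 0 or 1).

1/3

x_2 → x_1 = 1/3 → 2/3 = 1
x_2 ∨ x_1 = 1/3 ∨ 2/3 = 2/3
(x_2 → x_1) ∨ (x_2 ∨ x_1) = 1 ∨ 2/3 = 1
x_1 ∨ x_2 = 2/3 ∨ 1/3 = 2/3
~(x_1 ∨ x_2) = ~2/3 = 1/3
x_2 ∨ x_2 = 1/3 ∨ 1/3 = 1/3
(x_2 ∨ x_2) ∨ x_1 = 1/3 ∨ 2/3 = 2/3
~(x_1 ∨ x_2) ∨ ((x_2 ∨ x_2) ∨ x_1) = 1/3 ∨ 2/3 = 2/3
((x_2 → x_1) ∨ (x_2 ∨ x_1)) ∧ (~(x_1 ∨ x_2) ∨ ((x_2 ∨ x_2) ∨ x_1)) = 1 ∧ 2/3 = 2/3
~(((x_2 → x_1) ∨ (x_2 ∨ x_1)) ∧ (~(x_1 ∨ x_2) ∨ ((x_2 ∨ x_2) ∨ x_1))) = ~2/3 = 1/3
x_2 ∨ x_2 = 1/3 ∨ 1/3 = 1/3
~(x_2 ∨ x_2) = ~1/3 = 2/3
x_2 ∧ x_1 = 1/3 ∧ 2/3 = 1/3
(x_2 ∧ x_1) ∧ x_2 = 1/3 ∧ 1/3 = 1/3
~(x_2 ∨ x_2) ∧ ((x_2 ∧ x_1) ∧ x_2) = 2/3 ∧ 1/3 = 1/3
x_2 → x_2 = 1/3 → 1/3 = 1
x_1 ∨ (x_2 → x_2) = 2/3 ∨ 1 = 1
x_1 ∧ x_1 = 2/3 ∧ 2/3 = 2/3
x_1 ∨ (x_1 ∧ x_1) = 2/3 ∨ 2/3 = 2/3
(x_1 ∨ (x_2 → x_2)) ∨ (x_1 ∨ (x_1 ∧ x_1)) = 1 ∨ 2/3 = 1
(~(x_2 ∨ x_2) ∧ ((x_2 ∧ x_1) ∧ x_2)) ∧ ((x_1 ∨ (x_2 → x_2)) ∨ (x_1 ∨ (x_1 ∧ x_1))) = 1/3 ∧ 1 = 1/3
~((~(x_2 ∨ x_2) ∧ ((x_2 ∧ x_1) ∧ x_2)) ∧ ((x_1 ∨ (x_2 → x_2)) ∨ (x_1 ∨ (x_1 ∧ x_1)))) = ~1/3 = 2/3
~x_1 = ~2/3 = 1/3
~~x_1 = ~1/3 = 2/3
~x_1 = ~2/3 = 1/3
~x_1 = ~2/3 = 1/3
~x_1 ∨ ~x_1 = 1/3 ∨ 1/3 = 1/3
~~x_1 ∧ (~x_1 ∨ ~x_1) = 2/3 ∧ 1/3 = 1/3
x_1 → x_2 = 2/3 → 1/3 = 2/3
(x_1 → x_2) ∨ x_2 = 2/3 ∨ 1/3 = 2/3
~((x_1 → x_2) ∨ x_2) = ~2/3 = 1/3
(~~x_1 ∧ (~x_1 ∨ ~x_1)) → ~((x_1 → x_2) ∨ x_2) = 1/3 → 1/3 = 1
~((~~x_1 ∧ (~x_1 ∨ ~x_1)) → ~((x_1 → x_2) ∨ x_2)) = ~1 = 0
~((~(x_2 ∨ x_2) ∧ ((x_2 ∧ x_1) ∧ x_2)) ∧ ((x_1 ∨ (x_2 → x_2)) ∨ (x_1 ∨ (x_1 ∧ x_1)))) → ~((~~x_1 ∧ (~x_1 ∨ ~x_1)) → ~((x_1 → x_2) ∨ x_2)) = 2/3 → 0 = 1/3
~(((x_2 → x_1) ∨ (x_2 ∨ x_1)) ∧ (~(x_1 ∨ x_2) ∨ ((x_2 ∨ x_2) ∨ x_1))) ∧ (~((~(x_2 ∨ x_2) ∧ ((x_2 ∧ x_1) ∧ x_2)) ∧ ((x_1 ∨ (x_2 → x_2)) ∨ (x_1 ∨ (x_1 ∧ x_1)))) → ~((~~x_1 ∧ (~x_1 ∨ ~x_1)) → ~((x_1 → x_2) ∨ x_2))) = 1/3 ∧ 1/3 = 1/3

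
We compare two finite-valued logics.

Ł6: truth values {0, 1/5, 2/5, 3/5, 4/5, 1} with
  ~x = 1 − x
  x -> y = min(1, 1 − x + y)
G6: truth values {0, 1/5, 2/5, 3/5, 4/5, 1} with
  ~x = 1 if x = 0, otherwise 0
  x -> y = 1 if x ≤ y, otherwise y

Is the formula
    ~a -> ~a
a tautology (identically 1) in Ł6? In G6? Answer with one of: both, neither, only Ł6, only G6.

both

In Ł6: every assignment gives 1 — tautology.
In G6: every assignment gives 1 — tautology.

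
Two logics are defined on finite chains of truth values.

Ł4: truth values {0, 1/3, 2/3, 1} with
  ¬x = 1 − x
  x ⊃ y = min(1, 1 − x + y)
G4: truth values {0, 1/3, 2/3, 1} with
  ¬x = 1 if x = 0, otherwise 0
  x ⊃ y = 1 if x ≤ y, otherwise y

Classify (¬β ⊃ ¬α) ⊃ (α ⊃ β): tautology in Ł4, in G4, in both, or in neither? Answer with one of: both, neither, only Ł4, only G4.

In Ł4: every assignment gives 1 — tautology.
In G4: at α = 2/3, β = 1/3 the value is 1/3 — not a tautology.

only Ł4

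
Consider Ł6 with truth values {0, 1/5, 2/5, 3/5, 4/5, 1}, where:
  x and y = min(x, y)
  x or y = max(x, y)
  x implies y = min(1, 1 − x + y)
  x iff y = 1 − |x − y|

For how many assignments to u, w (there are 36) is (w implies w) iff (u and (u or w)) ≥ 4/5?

12

value 1: 6 assignments (counts)
value 4/5: 6 assignments (counts)
value 3/5: 6 assignments
value 2/5: 6 assignments
value 1/5: 6 assignments
value 0: 6 assignments
So 12 of the 36 assignments meet the threshold.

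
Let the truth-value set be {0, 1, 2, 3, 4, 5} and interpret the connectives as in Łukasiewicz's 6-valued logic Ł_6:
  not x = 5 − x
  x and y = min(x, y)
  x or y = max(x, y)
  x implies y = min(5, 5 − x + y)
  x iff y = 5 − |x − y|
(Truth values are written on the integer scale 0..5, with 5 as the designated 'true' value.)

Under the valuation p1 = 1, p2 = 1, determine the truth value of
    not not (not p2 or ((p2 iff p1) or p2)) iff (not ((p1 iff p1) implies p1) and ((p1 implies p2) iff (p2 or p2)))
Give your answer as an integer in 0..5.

not p2 = not 1 = 4
p2 iff p1 = 1 iff 1 = 5
(p2 iff p1) or p2 = 5 or 1 = 5
not p2 or ((p2 iff p1) or p2) = 4 or 5 = 5
not (not p2 or ((p2 iff p1) or p2)) = not 5 = 0
not not (not p2 or ((p2 iff p1) or p2)) = not 0 = 5
p1 iff p1 = 1 iff 1 = 5
(p1 iff p1) implies p1 = 5 implies 1 = 1
not ((p1 iff p1) implies p1) = not 1 = 4
p1 implies p2 = 1 implies 1 = 5
p2 or p2 = 1 or 1 = 1
(p1 implies p2) iff (p2 or p2) = 5 iff 1 = 1
not ((p1 iff p1) implies p1) and ((p1 implies p2) iff (p2 or p2)) = 4 and 1 = 1
not not (not p2 or ((p2 iff p1) or p2)) iff (not ((p1 iff p1) implies p1) and ((p1 implies p2) iff (p2 or p2))) = 5 iff 1 = 1

1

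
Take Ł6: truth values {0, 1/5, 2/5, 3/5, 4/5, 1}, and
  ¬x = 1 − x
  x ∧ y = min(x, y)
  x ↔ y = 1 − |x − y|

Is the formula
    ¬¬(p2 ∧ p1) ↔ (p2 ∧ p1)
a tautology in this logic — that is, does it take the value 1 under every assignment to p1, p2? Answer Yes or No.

Yes

At p1 = 3/5, p2 = 1/5, for instance:
p2 ∧ p1 = 1/5 ∧ 3/5 = 1/5
¬(p2 ∧ p1) = ¬1/5 = 4/5
¬¬(p2 ∧ p1) = ¬4/5 = 1/5
¬¬(p2 ∧ p1) ↔ (p2 ∧ p1) = 1/5 ↔ 1/5 = 1
and checking the remaining 35 assignments likewise gives ≥ 1 in every case.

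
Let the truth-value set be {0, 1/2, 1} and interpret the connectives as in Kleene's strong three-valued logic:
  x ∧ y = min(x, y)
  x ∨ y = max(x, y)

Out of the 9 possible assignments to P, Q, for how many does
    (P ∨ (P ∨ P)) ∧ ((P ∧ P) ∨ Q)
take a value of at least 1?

P = 0, Q = 0 ↦ 0  <
P = 0, Q = 1/2 ↦ 0  <
P = 0, Q = 1 ↦ 0  <
P = 1/2, Q = 0 ↦ 1/2  <
P = 1/2, Q = 1/2 ↦ 1/2  <
P = 1/2, Q = 1 ↦ 1/2  <
P = 1, Q = 0 ↦ 1  ≥
P = 1, Q = 1/2 ↦ 1  ≥
P = 1, Q = 1 ↦ 1  ≥
So 3 of the 9 assignments meet the threshold.

3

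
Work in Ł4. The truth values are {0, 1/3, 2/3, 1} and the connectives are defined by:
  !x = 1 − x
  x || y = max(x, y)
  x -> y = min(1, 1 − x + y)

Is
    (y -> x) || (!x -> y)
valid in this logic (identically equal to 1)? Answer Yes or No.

Counterexample: take x = 0, y = 1/3.
y -> x = 1/3 -> 0 = 2/3
!x = !0 = 1
!x -> y = 1 -> 1/3 = 1/3
(y -> x) || (!x -> y) = 2/3 || 1/3 = 2/3
This gives 2/3 ≠ 1.

No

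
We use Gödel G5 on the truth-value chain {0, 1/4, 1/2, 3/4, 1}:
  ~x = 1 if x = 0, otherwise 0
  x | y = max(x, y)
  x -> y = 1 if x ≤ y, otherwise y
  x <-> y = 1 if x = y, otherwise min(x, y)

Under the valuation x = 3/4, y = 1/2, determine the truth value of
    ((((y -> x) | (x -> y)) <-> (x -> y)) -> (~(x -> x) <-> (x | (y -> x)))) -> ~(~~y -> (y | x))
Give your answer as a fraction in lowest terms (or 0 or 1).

1

y -> x = 1/2 -> 3/4 = 1
x -> y = 3/4 -> 1/2 = 1/2
(y -> x) | (x -> y) = 1 | 1/2 = 1
x -> y = 3/4 -> 1/2 = 1/2
((y -> x) | (x -> y)) <-> (x -> y) = 1 <-> 1/2 = 1/2
x -> x = 3/4 -> 3/4 = 1
~(x -> x) = ~1 = 0
y -> x = 1/2 -> 3/4 = 1
x | (y -> x) = 3/4 | 1 = 1
~(x -> x) <-> (x | (y -> x)) = 0 <-> 1 = 0
(((y -> x) | (x -> y)) <-> (x -> y)) -> (~(x -> x) <-> (x | (y -> x))) = 1/2 -> 0 = 0
~y = ~1/2 = 0
~~y = ~0 = 1
y | x = 1/2 | 3/4 = 3/4
~~y -> (y | x) = 1 -> 3/4 = 3/4
~(~~y -> (y | x)) = ~3/4 = 0
((((y -> x) | (x -> y)) <-> (x -> y)) -> (~(x -> x) <-> (x | (y -> x)))) -> ~(~~y -> (y | x)) = 0 -> 0 = 1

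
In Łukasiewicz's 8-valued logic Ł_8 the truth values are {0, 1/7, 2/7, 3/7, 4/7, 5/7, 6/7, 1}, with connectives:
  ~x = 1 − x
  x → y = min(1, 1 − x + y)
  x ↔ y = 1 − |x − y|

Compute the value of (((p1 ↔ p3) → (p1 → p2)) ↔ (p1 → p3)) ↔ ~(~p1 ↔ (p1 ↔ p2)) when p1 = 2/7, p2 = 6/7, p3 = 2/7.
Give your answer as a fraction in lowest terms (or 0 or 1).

p1 ↔ p3 = 2/7 ↔ 2/7 = 1
p1 → p2 = 2/7 → 6/7 = 1
(p1 ↔ p3) → (p1 → p2) = 1 → 1 = 1
p1 → p3 = 2/7 → 2/7 = 1
((p1 ↔ p3) → (p1 → p2)) ↔ (p1 → p3) = 1 ↔ 1 = 1
~p1 = ~2/7 = 5/7
p1 ↔ p2 = 2/7 ↔ 6/7 = 3/7
~p1 ↔ (p1 ↔ p2) = 5/7 ↔ 3/7 = 5/7
~(~p1 ↔ (p1 ↔ p2)) = ~5/7 = 2/7
(((p1 ↔ p3) → (p1 → p2)) ↔ (p1 → p3)) ↔ ~(~p1 ↔ (p1 ↔ p2)) = 1 ↔ 2/7 = 2/7

2/7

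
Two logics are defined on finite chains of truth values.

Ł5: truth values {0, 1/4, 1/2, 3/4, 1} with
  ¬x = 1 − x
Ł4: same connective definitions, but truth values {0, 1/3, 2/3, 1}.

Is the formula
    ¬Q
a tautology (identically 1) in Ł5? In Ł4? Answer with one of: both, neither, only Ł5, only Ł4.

In Ł5: at Q = 1/4 the value is 3/4 — not a tautology.
In Ł4: at Q = 1/3 the value is 2/3 — not a tautology.

neither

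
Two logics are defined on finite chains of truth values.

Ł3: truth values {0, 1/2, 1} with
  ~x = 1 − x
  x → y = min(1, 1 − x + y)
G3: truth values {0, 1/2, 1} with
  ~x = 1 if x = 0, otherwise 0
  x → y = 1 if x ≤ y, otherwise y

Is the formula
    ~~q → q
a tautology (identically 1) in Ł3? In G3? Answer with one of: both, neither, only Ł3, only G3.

only Ł3

In Ł3: every assignment gives 1 — tautology.
In G3: at q = 1/2 the value is 1/2 — not a tautology.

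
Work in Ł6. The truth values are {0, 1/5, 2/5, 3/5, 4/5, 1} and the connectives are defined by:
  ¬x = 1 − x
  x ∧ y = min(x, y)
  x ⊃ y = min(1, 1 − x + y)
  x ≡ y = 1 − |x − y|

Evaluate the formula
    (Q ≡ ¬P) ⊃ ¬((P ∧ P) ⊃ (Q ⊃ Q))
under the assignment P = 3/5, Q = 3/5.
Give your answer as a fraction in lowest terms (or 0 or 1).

¬P = ¬3/5 = 2/5
Q ≡ ¬P = 3/5 ≡ 2/5 = 4/5
P ∧ P = 3/5 ∧ 3/5 = 3/5
Q ⊃ Q = 3/5 ⊃ 3/5 = 1
(P ∧ P) ⊃ (Q ⊃ Q) = 3/5 ⊃ 1 = 1
¬((P ∧ P) ⊃ (Q ⊃ Q)) = ¬1 = 0
(Q ≡ ¬P) ⊃ ¬((P ∧ P) ⊃ (Q ⊃ Q)) = 4/5 ⊃ 0 = 1/5

1/5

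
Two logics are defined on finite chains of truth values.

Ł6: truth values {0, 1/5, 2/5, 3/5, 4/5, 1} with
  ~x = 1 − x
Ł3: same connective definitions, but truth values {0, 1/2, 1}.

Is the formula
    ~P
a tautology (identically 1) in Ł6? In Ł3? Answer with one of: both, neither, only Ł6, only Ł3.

neither

In Ł6: at P = 1/5 the value is 4/5 — not a tautology.
In Ł3: at P = 1/2 the value is 1/2 — not a tautology.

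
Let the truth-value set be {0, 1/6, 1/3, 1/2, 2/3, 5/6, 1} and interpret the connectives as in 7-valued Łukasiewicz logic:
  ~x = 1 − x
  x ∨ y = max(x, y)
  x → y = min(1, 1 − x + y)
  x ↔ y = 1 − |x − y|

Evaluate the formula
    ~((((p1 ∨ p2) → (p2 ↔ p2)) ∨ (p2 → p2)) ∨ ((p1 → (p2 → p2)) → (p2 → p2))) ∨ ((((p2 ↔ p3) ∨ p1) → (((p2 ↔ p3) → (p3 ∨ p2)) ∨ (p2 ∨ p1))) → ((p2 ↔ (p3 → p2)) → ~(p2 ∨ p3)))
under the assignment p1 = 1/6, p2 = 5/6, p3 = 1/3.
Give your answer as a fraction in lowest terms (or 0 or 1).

1/3

p1 ∨ p2 = 1/6 ∨ 5/6 = 5/6
p2 ↔ p2 = 5/6 ↔ 5/6 = 1
(p1 ∨ p2) → (p2 ↔ p2) = 5/6 → 1 = 1
p2 → p2 = 5/6 → 5/6 = 1
((p1 ∨ p2) → (p2 ↔ p2)) ∨ (p2 → p2) = 1 ∨ 1 = 1
p2 → p2 = 5/6 → 5/6 = 1
p1 → (p2 → p2) = 1/6 → 1 = 1
p2 → p2 = 5/6 → 5/6 = 1
(p1 → (p2 → p2)) → (p2 → p2) = 1 → 1 = 1
(((p1 ∨ p2) → (p2 ↔ p2)) ∨ (p2 → p2)) ∨ ((p1 → (p2 → p2)) → (p2 → p2)) = 1 ∨ 1 = 1
~((((p1 ∨ p2) → (p2 ↔ p2)) ∨ (p2 → p2)) ∨ ((p1 → (p2 → p2)) → (p2 → p2))) = ~1 = 0
p2 ↔ p3 = 5/6 ↔ 1/3 = 1/2
(p2 ↔ p3) ∨ p1 = 1/2 ∨ 1/6 = 1/2
p2 ↔ p3 = 5/6 ↔ 1/3 = 1/2
p3 ∨ p2 = 1/3 ∨ 5/6 = 5/6
(p2 ↔ p3) → (p3 ∨ p2) = 1/2 → 5/6 = 1
p2 ∨ p1 = 5/6 ∨ 1/6 = 5/6
((p2 ↔ p3) → (p3 ∨ p2)) ∨ (p2 ∨ p1) = 1 ∨ 5/6 = 1
((p2 ↔ p3) ∨ p1) → (((p2 ↔ p3) → (p3 ∨ p2)) ∨ (p2 ∨ p1)) = 1/2 → 1 = 1
p3 → p2 = 1/3 → 5/6 = 1
p2 ↔ (p3 → p2) = 5/6 ↔ 1 = 5/6
p2 ∨ p3 = 5/6 ∨ 1/3 = 5/6
~(p2 ∨ p3) = ~5/6 = 1/6
(p2 ↔ (p3 → p2)) → ~(p2 ∨ p3) = 5/6 → 1/6 = 1/3
(((p2 ↔ p3) ∨ p1) → (((p2 ↔ p3) → (p3 ∨ p2)) ∨ (p2 ∨ p1))) → ((p2 ↔ (p3 → p2)) → ~(p2 ∨ p3)) = 1 → 1/3 = 1/3
~((((p1 ∨ p2) → (p2 ↔ p2)) ∨ (p2 → p2)) ∨ ((p1 → (p2 → p2)) → (p2 → p2))) ∨ ((((p2 ↔ p3) ∨ p1) → (((p2 ↔ p3) → (p3 ∨ p2)) ∨ (p2 ∨ p1))) → ((p2 ↔ (p3 → p2)) → ~(p2 ∨ p3))) = 0 ∨ 1/3 = 1/3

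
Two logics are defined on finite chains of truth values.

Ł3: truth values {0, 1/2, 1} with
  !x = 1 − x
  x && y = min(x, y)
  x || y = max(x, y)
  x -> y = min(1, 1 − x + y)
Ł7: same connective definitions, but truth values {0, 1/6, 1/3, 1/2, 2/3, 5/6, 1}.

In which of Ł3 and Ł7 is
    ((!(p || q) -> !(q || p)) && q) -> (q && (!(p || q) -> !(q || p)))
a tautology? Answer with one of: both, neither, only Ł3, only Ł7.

both

In Ł3: every assignment gives 1 — tautology.
In Ł7: every assignment gives 1 — tautology.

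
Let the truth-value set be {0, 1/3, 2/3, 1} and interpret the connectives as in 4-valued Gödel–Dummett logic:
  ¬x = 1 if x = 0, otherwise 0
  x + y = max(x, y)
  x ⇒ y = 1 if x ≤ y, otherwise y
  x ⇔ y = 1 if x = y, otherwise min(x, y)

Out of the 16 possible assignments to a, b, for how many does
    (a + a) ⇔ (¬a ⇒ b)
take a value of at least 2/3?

a = 0, b = 0 ↦ 1  ≥
a = 0, b = 1/3 ↦ 0  <
a = 0, b = 2/3 ↦ 0  <
a = 0, b = 1 ↦ 0  <
a = 1/3, b = 0 ↦ 1/3  <
a = 1/3, b = 1/3 ↦ 1/3  <
a = 1/3, b = 2/3 ↦ 1/3  <
a = 1/3, b = 1 ↦ 1/3  <
a = 2/3, b = 0 ↦ 2/3  ≥
a = 2/3, b = 1/3 ↦ 2/3  ≥
a = 2/3, b = 2/3 ↦ 2/3  ≥
a = 2/3, b = 1 ↦ 2/3  ≥
a = 1, b = 0 ↦ 1  ≥
a = 1, b = 1/3 ↦ 1  ≥
a = 1, b = 2/3 ↦ 1  ≥
a = 1, b = 1 ↦ 1  ≥
So 9 of the 16 assignments meet the threshold.

9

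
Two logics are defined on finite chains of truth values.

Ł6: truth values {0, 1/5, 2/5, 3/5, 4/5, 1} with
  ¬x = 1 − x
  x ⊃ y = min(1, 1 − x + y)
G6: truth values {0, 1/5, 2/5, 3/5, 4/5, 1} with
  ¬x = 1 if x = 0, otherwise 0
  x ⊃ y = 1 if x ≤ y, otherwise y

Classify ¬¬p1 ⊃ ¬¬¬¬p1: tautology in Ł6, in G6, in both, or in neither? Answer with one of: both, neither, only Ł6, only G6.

both

In Ł6: every assignment gives 1 — tautology.
In G6: every assignment gives 1 — tautology.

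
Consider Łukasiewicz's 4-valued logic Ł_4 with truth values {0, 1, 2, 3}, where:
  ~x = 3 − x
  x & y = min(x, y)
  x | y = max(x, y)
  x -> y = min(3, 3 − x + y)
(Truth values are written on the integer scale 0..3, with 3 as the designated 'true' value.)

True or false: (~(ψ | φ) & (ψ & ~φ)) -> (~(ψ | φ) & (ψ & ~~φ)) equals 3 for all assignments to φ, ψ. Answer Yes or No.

No

Counterexample: take φ = 0, ψ = 1.
ψ | φ = 1 | 0 = 1
~(ψ | φ) = ~1 = 2
~φ = ~0 = 3
ψ & ~φ = 1 & 3 = 1
~(ψ | φ) & (ψ & ~φ) = 2 & 1 = 1
ψ | φ = 1 | 0 = 1
~(ψ | φ) = ~1 = 2
~φ = ~0 = 3
~~φ = ~3 = 0
ψ & ~~φ = 1 & 0 = 0
~(ψ | φ) & (ψ & ~~φ) = 2 & 0 = 0
(~(ψ | φ) & (ψ & ~φ)) -> (~(ψ | φ) & (ψ & ~~φ)) = 1 -> 0 = 2
This gives 2 ≠ 3.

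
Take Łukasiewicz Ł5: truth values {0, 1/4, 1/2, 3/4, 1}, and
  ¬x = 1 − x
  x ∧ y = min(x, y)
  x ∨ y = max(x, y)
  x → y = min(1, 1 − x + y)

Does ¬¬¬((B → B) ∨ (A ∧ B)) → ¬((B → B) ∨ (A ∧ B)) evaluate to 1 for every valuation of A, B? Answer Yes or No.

At A = 0, B = 3/4, for instance:
B → B = 3/4 → 3/4 = 1
A ∧ B = 0 ∧ 3/4 = 0
(B → B) ∨ (A ∧ B) = 1 ∨ 0 = 1
¬((B → B) ∨ (A ∧ B)) = ¬1 = 0
¬¬((B → B) ∨ (A ∧ B)) = ¬0 = 1
¬¬¬((B → B) ∨ (A ∧ B)) = ¬1 = 0
¬¬¬((B → B) ∨ (A ∧ B)) → ¬((B → B) ∨ (A ∧ B)) = 0 → 0 = 1
and checking the remaining 24 assignments likewise gives ≥ 1 in every case.

Yes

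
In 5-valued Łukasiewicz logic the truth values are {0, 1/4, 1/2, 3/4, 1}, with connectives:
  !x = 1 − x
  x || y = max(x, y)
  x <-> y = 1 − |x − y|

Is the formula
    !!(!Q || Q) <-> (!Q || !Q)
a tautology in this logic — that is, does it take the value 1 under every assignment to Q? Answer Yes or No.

No

Counterexample: take Q = 3/4.
!Q = !3/4 = 1/4
!Q || Q = 1/4 || 3/4 = 3/4
!(!Q || Q) = !3/4 = 1/4
!!(!Q || Q) = !1/4 = 3/4
!Q = !3/4 = 1/4
!Q = !3/4 = 1/4
!Q || !Q = 1/4 || 1/4 = 1/4
!!(!Q || Q) <-> (!Q || !Q) = 3/4 <-> 1/4 = 1/2
This gives 1/2 ≠ 1.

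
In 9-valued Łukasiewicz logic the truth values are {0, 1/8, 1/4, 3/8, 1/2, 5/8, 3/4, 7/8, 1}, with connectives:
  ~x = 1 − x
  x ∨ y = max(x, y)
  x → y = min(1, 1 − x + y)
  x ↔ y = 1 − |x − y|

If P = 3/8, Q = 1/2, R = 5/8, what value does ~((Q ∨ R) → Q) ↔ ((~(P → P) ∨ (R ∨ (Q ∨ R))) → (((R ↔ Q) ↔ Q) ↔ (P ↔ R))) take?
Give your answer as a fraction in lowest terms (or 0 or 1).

1/8

Q ∨ R = 1/2 ∨ 5/8 = 5/8
(Q ∨ R) → Q = 5/8 → 1/2 = 7/8
~((Q ∨ R) → Q) = ~7/8 = 1/8
P → P = 3/8 → 3/8 = 1
~(P → P) = ~1 = 0
Q ∨ R = 1/2 ∨ 5/8 = 5/8
R ∨ (Q ∨ R) = 5/8 ∨ 5/8 = 5/8
~(P → P) ∨ (R ∨ (Q ∨ R)) = 0 ∨ 5/8 = 5/8
R ↔ Q = 5/8 ↔ 1/2 = 7/8
(R ↔ Q) ↔ Q = 7/8 ↔ 1/2 = 5/8
P ↔ R = 3/8 ↔ 5/8 = 3/4
((R ↔ Q) ↔ Q) ↔ (P ↔ R) = 5/8 ↔ 3/4 = 7/8
(~(P → P) ∨ (R ∨ (Q ∨ R))) → (((R ↔ Q) ↔ Q) ↔ (P ↔ R)) = 5/8 → 7/8 = 1
~((Q ∨ R) → Q) ↔ ((~(P → P) ∨ (R ∨ (Q ∨ R))) → (((R ↔ Q) ↔ Q) ↔ (P ↔ R))) = 1/8 ↔ 1 = 1/8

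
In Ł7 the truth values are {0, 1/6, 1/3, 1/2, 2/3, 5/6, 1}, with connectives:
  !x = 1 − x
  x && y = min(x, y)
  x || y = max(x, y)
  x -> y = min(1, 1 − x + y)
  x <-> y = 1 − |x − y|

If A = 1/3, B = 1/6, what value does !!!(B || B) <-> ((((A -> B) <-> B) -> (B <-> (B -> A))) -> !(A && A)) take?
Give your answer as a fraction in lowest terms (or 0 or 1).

1

B || B = 1/6 || 1/6 = 1/6
!(B || B) = !1/6 = 5/6
!!(B || B) = !5/6 = 1/6
!!!(B || B) = !1/6 = 5/6
A -> B = 1/3 -> 1/6 = 5/6
(A -> B) <-> B = 5/6 <-> 1/6 = 1/3
B -> A = 1/6 -> 1/3 = 1
B <-> (B -> A) = 1/6 <-> 1 = 1/6
((A -> B) <-> B) -> (B <-> (B -> A)) = 1/3 -> 1/6 = 5/6
A && A = 1/3 && 1/3 = 1/3
!(A && A) = !1/3 = 2/3
(((A -> B) <-> B) -> (B <-> (B -> A))) -> !(A && A) = 5/6 -> 2/3 = 5/6
!!!(B || B) <-> ((((A -> B) <-> B) -> (B <-> (B -> A))) -> !(A && A)) = 5/6 <-> 5/6 = 1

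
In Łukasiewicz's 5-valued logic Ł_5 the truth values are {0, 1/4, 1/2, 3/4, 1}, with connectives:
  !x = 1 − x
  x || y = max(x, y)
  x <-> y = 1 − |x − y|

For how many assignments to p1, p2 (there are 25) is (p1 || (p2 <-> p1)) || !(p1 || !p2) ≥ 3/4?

22

value 1: 10 assignments (counts)
value 3/4: 12 assignments (counts)
value 1/2: 3 assignments
So 22 of the 25 assignments meet the threshold.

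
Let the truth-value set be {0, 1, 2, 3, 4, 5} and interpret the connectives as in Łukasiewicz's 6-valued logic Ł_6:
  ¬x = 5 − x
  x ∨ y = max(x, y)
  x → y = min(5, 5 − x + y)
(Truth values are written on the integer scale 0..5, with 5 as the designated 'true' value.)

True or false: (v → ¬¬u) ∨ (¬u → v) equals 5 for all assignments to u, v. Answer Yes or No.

Counterexample: take u = 0, v = 1.
¬u = ¬0 = 5
¬¬u = ¬5 = 0
v → ¬¬u = 1 → 0 = 4
¬u = ¬0 = 5
¬u → v = 5 → 1 = 1
(v → ¬¬u) ∨ (¬u → v) = 4 ∨ 1 = 4
This gives 4 ≠ 5.

No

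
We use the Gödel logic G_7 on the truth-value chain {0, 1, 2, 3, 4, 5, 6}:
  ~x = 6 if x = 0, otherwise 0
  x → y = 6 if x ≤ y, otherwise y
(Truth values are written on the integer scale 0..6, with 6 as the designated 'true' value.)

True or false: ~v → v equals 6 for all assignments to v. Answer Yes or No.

Counterexample: take v = 0.
~v = ~0 = 6
~v → v = 6 → 0 = 0
This gives 0 ≠ 6.

No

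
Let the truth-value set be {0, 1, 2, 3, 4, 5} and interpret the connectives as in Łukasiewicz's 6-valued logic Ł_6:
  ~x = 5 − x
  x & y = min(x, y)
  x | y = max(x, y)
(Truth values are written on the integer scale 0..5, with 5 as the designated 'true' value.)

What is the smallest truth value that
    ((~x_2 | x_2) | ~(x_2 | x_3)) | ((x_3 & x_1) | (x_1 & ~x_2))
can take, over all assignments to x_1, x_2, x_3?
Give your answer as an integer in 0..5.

Take x_1 = 0, x_2 = 2, x_3 = 0:
~x_2 = ~2 = 3
~x_2 | x_2 = 3 | 2 = 3
x_2 | x_3 = 2 | 0 = 2
~(x_2 | x_3) = ~2 = 3
(~x_2 | x_2) | ~(x_2 | x_3) = 3 | 3 = 3
x_3 & x_1 = 0 & 0 = 0
~x_2 = ~2 = 3
x_1 & ~x_2 = 0 & 3 = 0
(x_3 & x_1) | (x_1 & ~x_2) = 0 | 0 = 0
((~x_2 | x_2) | ~(x_2 | x_3)) | ((x_3 & x_1) | (x_1 & ~x_2)) = 3 | 0 = 3
No assignment yields a value below 3, so this is the minimum.

3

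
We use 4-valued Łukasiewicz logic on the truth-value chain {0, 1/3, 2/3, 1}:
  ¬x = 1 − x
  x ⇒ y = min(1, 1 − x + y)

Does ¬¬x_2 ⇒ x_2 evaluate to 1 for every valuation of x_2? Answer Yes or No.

Yes

x_2 = 0 ↦ 1
x_2 = 1/3 ↦ 1
x_2 = 2/3 ↦ 1
x_2 = 1 ↦ 1
Every assignment gives a value ≥ 1.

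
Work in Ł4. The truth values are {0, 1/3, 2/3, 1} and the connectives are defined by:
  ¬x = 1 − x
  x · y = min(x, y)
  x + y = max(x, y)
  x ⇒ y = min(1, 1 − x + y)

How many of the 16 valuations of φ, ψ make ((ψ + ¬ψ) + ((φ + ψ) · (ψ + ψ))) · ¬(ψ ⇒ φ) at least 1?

φ = 0, ψ = 0 ↦ 0  <
φ = 0, ψ = 1/3 ↦ 1/3  <
φ = 0, ψ = 2/3 ↦ 2/3  <
φ = 0, ψ = 1 ↦ 1  ≥
φ = 1/3, ψ = 0 ↦ 0  <
φ = 1/3, ψ = 1/3 ↦ 0  <
φ = 1/3, ψ = 2/3 ↦ 1/3  <
φ = 1/3, ψ = 1 ↦ 2/3  <
φ = 2/3, ψ = 0 ↦ 0  <
φ = 2/3, ψ = 1/3 ↦ 0  <
φ = 2/3, ψ = 2/3 ↦ 0  <
φ = 2/3, ψ = 1 ↦ 1/3  <
φ = 1, ψ = 0 ↦ 0  <
φ = 1, ψ = 1/3 ↦ 0  <
φ = 1, ψ = 2/3 ↦ 0  <
φ = 1, ψ = 1 ↦ 0  <
So 1 of the 16 assignments meets the threshold.

1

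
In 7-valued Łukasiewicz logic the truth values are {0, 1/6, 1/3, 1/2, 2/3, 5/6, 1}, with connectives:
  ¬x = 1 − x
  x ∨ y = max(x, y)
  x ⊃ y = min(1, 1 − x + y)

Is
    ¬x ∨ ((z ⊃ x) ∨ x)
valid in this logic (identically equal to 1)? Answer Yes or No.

No

Counterexample: take x = 1/6, z = 1/3.
¬x = ¬1/6 = 5/6
z ⊃ x = 1/3 ⊃ 1/6 = 5/6
(z ⊃ x) ∨ x = 5/6 ∨ 1/6 = 5/6
¬x ∨ ((z ⊃ x) ∨ x) = 5/6 ∨ 5/6 = 5/6
This gives 5/6 ≠ 1.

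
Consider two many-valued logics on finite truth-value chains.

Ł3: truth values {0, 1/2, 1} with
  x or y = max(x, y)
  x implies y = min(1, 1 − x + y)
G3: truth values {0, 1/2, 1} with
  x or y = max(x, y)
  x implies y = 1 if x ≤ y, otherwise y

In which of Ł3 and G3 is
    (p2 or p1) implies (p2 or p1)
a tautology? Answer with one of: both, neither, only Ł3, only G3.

In Ł3: every assignment gives 1 — tautology.
In G3: every assignment gives 1 — tautology.

both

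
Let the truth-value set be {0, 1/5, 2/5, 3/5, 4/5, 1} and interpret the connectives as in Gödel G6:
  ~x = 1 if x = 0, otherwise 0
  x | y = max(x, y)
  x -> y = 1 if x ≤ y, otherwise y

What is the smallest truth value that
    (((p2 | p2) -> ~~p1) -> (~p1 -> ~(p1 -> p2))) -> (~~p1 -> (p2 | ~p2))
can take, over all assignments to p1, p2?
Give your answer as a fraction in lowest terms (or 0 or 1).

1/5

Take p1 = 1/5, p2 = 1/5:
p2 | p2 = 1/5 | 1/5 = 1/5
~p1 = ~1/5 = 0
~~p1 = ~0 = 1
(p2 | p2) -> ~~p1 = 1/5 -> 1 = 1
~p1 = ~1/5 = 0
p1 -> p2 = 1/5 -> 1/5 = 1
~(p1 -> p2) = ~1 = 0
~p1 -> ~(p1 -> p2) = 0 -> 0 = 1
((p2 | p2) -> ~~p1) -> (~p1 -> ~(p1 -> p2)) = 1 -> 1 = 1
~p1 = ~1/5 = 0
~~p1 = ~0 = 1
~p2 = ~1/5 = 0
p2 | ~p2 = 1/5 | 0 = 1/5
~~p1 -> (p2 | ~p2) = 1 -> 1/5 = 1/5
(((p2 | p2) -> ~~p1) -> (~p1 -> ~(p1 -> p2))) -> (~~p1 -> (p2 | ~p2)) = 1 -> 1/5 = 1/5
No assignment yields a value below 1/5, so this is the minimum.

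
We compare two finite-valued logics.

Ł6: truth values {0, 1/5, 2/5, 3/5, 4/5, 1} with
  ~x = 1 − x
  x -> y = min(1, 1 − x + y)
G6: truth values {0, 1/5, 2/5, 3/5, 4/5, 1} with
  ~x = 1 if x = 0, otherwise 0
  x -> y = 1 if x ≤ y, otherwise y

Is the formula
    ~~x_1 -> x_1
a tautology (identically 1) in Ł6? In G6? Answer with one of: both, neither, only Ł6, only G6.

only Ł6

In Ł6: every assignment gives 1 — tautology.
In G6: at x_1 = 1/5 the value is 1/5 — not a tautology.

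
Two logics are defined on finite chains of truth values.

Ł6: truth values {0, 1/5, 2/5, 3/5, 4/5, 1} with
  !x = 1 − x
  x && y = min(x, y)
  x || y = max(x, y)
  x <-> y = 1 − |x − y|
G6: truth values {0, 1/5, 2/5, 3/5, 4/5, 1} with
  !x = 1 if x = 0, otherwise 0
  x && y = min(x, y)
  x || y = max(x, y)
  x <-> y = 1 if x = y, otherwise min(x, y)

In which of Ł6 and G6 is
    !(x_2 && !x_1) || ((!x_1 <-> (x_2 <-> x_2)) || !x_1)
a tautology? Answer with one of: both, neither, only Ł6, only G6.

only G6

In Ł6: at x_1 = 1/5, x_2 = 1/5 the value is 4/5 — not a tautology.
In G6: every assignment gives 1 — tautology.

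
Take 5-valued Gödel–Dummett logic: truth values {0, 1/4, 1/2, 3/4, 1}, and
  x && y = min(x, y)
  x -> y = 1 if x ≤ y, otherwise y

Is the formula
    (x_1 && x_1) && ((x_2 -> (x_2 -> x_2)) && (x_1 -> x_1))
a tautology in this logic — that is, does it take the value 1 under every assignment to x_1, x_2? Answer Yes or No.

No

Counterexample: take x_1 = 0, x_2 = 0.
x_1 && x_1 = 0 && 0 = 0
x_2 -> x_2 = 0 -> 0 = 1
x_2 -> (x_2 -> x_2) = 0 -> 1 = 1
x_1 -> x_1 = 0 -> 0 = 1
(x_2 -> (x_2 -> x_2)) && (x_1 -> x_1) = 1 && 1 = 1
(x_1 && x_1) && ((x_2 -> (x_2 -> x_2)) && (x_1 -> x_1)) = 0 && 1 = 0
This gives 0 ≠ 1.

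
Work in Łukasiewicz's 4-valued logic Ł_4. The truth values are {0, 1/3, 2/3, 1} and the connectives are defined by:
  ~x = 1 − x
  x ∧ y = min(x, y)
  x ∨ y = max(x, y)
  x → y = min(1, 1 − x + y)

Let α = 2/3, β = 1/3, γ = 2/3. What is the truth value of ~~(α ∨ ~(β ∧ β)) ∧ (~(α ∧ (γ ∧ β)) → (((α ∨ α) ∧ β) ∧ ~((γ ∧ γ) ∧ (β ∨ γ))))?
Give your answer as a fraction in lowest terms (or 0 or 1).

β ∧ β = 1/3 ∧ 1/3 = 1/3
~(β ∧ β) = ~1/3 = 2/3
α ∨ ~(β ∧ β) = 2/3 ∨ 2/3 = 2/3
~(α ∨ ~(β ∧ β)) = ~2/3 = 1/3
~~(α ∨ ~(β ∧ β)) = ~1/3 = 2/3
γ ∧ β = 2/3 ∧ 1/3 = 1/3
α ∧ (γ ∧ β) = 2/3 ∧ 1/3 = 1/3
~(α ∧ (γ ∧ β)) = ~1/3 = 2/3
α ∨ α = 2/3 ∨ 2/3 = 2/3
(α ∨ α) ∧ β = 2/3 ∧ 1/3 = 1/3
γ ∧ γ = 2/3 ∧ 2/3 = 2/3
β ∨ γ = 1/3 ∨ 2/3 = 2/3
(γ ∧ γ) ∧ (β ∨ γ) = 2/3 ∧ 2/3 = 2/3
~((γ ∧ γ) ∧ (β ∨ γ)) = ~2/3 = 1/3
((α ∨ α) ∧ β) ∧ ~((γ ∧ γ) ∧ (β ∨ γ)) = 1/3 ∧ 1/3 = 1/3
~(α ∧ (γ ∧ β)) → (((α ∨ α) ∧ β) ∧ ~((γ ∧ γ) ∧ (β ∨ γ))) = 2/3 → 1/3 = 2/3
~~(α ∨ ~(β ∧ β)) ∧ (~(α ∧ (γ ∧ β)) → (((α ∨ α) ∧ β) ∧ ~((γ ∧ γ) ∧ (β ∨ γ)))) = 2/3 ∧ 2/3 = 2/3

2/3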